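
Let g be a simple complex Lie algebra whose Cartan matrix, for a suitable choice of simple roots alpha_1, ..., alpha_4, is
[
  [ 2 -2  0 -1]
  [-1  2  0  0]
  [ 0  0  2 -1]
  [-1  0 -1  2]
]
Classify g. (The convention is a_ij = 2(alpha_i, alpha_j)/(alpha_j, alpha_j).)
B4

The matrix has rank 4 with 2's on the diagonal. Reading the off-diagonal entries as Dynkin edges (a single edge where a_ij = a_ji = -1; a double or triple edge where a_ij * a_ji = 2 or 3), the diagram is a chain of 4 nodes with a double edge at one end; the terminal node there is the unique short simple root (B_4). One simple-root ordering that puts it in standard form is (alpha_3, alpha_4, alpha_1, alpha_2). So the algebra is type B_4, i.e. so(9).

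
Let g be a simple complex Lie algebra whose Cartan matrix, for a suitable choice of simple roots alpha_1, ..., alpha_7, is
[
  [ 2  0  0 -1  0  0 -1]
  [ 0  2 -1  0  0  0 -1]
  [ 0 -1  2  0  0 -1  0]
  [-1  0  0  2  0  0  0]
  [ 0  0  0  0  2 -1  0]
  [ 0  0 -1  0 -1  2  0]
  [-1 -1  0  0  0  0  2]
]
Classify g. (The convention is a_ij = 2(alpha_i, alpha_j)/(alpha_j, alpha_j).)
The matrix has rank 7 with 2's on the diagonal. Reading the off-diagonal entries as Dynkin edges (a single edge where a_ij = a_ji = -1; a double or triple edge where a_ij * a_ji = 2 or 3), the diagram is a chain of 7 nodes with single edges (A_7). One simple-root ordering that puts it in standard form is (alpha_5, alpha_6, alpha_3, alpha_2, alpha_7, alpha_1, alpha_4). So the algebra is type A_7, i.e. sl(8).

A7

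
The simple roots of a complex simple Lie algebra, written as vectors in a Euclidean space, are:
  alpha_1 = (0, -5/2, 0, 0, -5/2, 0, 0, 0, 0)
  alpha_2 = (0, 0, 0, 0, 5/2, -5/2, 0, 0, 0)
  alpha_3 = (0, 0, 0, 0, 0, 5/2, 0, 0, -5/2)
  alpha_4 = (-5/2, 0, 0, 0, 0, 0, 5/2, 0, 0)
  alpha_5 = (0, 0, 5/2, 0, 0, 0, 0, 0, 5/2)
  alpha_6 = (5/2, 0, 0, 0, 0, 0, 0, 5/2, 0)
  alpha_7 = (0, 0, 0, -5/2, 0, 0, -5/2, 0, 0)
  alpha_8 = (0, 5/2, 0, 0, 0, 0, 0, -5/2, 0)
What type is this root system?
Compute the Cartan integers a_ij = 2(alpha_i, alpha_j)/(alpha_j, alpha_j); the resulting 8x8 Cartan matrix is
[[2, -1, 0, 0, 0, 0, 0, -1], [-1, 2, -1, 0, 0, 0, 0, 0], [0, -1, 2, 0, -1, 0, 0, 0], [0, 0, 0, 2, 0, -1, -1, 0], [0, 0, -1, 0, 2, 0, 0, 0], [0, 0, 0, -1, 0, 2, 0, -1], [0, 0, 0, -1, 0, 0, 2, 0], [-1, 0, 0, 0, 0, -1, 0, 2]].
All simple roots have the same length, so the diagram is simply laced. The associated Dynkin diagram is a chain of 8 nodes with single edges (A_8), so the type is A_8 (the algebra sl(9)).

A8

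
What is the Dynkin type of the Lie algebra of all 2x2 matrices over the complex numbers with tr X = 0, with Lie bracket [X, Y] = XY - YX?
A_1 (sl(2))

This is sl(2), which has dimension 2^2 - 1 = 3 and rank 2 - 1 = 1 (a Cartan subalgebra is the diagonal traceless matrices). In the classification of classical Lie algebras, the special linear algebra sl(n+1) has type A_n; here n = 1, so the Dynkin diagram is a chain of 1 nodes with single edges (A_1). Hence the type is A_1.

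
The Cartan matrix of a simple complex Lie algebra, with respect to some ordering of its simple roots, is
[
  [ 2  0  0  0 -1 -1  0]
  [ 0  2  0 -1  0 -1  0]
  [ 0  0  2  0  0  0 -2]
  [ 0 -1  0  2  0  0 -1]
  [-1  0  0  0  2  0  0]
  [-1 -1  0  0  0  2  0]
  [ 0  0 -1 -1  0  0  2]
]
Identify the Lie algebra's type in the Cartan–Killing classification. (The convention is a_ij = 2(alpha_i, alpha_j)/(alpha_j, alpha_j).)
C_7

The matrix has rank 7 with 2's on the diagonal. Reading the off-diagonal entries as Dynkin edges (a single edge where a_ij = a_ji = -1; a double or triple edge where a_ij * a_ji = 2 or 3), the diagram is a chain of 7 nodes with a double edge at one end; the terminal node there is the unique long simple root (C_7). One simple-root ordering that puts it in standard form is (alpha_5, alpha_1, alpha_6, alpha_2, alpha_4, alpha_7, alpha_3). So the algebra is type C_7, i.e. sp(14).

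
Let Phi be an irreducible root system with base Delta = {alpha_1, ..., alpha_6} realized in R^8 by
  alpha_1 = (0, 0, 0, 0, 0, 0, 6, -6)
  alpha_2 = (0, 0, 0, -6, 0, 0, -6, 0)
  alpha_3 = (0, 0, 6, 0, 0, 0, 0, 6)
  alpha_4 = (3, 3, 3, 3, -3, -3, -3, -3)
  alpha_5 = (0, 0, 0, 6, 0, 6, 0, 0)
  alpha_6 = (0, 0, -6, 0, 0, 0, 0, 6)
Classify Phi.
Compute the Cartan integers a_ij = 2(alpha_i, alpha_j)/(alpha_j, alpha_j); the resulting 6x6 Cartan matrix is
[[2, -1, -1, 0, 0, -1], [-1, 2, 0, 0, -1, 0], [-1, 0, 2, 0, 0, 0], [0, 0, 0, 2, 0, -1], [0, -1, 0, 0, 2, 0], [-1, 0, 0, -1, 0, 2]].
All simple roots have the same length, so the diagram is simply laced. The associated Dynkin diagram is a chain of 5 nodes with one extra node attached to the third node from one end (E_6), so the type is E_6.

type E_6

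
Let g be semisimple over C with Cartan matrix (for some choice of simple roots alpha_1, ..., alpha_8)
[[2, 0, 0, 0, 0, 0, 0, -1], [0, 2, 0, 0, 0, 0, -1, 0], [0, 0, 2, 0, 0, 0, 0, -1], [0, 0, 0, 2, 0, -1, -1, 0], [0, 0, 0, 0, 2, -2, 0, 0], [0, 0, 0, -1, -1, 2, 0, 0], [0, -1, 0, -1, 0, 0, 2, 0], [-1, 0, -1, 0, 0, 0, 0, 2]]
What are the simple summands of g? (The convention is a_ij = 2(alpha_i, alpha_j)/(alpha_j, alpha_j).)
type A_3 ⊕ type C_5

The diagram associated to this matrix has two connected components: the simple roots {alpha_1, alpha_3, alpha_8} form a chain of 3 nodes with single edges (A_3), and {alpha_2, alpha_4, alpha_5, alpha_6, alpha_7} form a chain of 5 nodes with a double edge at one end; the terminal node there is the unique long simple root (C_5). A semisimple Lie algebra decomposes uniquely as the direct sum of simple ideals, one per connected component of its Dynkin diagram, so g ≅ A_3 ⊕ C_5 (dimension 15 + 55 = 70).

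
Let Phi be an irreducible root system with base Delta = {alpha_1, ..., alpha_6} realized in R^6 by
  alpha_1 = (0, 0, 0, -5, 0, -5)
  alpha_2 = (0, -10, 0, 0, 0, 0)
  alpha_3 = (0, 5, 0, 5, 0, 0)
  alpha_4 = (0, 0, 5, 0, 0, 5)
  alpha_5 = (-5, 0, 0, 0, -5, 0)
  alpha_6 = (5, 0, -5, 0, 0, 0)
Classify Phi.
Compute the Cartan integers a_ij = 2(alpha_i, alpha_j)/(alpha_j, alpha_j); the resulting 6x6 Cartan matrix is
[[2, 0, -1, -1, 0, 0], [0, 2, -2, 0, 0, 0], [-1, -1, 2, 0, 0, 0], [-1, 0, 0, 2, 0, -1], [0, 0, 0, 0, 2, -1], [0, 0, 0, -1, -1, 2]].
The roots have two lengths (squared-length ratio 2:1); the short ones are alpha_{1,3,4,5,6}. The associated Dynkin diagram is a chain of 6 nodes with a double edge at one end; the terminal node there is the unique long simple root (C_6), so the type is C_6 (the algebra sp(12)).

C_6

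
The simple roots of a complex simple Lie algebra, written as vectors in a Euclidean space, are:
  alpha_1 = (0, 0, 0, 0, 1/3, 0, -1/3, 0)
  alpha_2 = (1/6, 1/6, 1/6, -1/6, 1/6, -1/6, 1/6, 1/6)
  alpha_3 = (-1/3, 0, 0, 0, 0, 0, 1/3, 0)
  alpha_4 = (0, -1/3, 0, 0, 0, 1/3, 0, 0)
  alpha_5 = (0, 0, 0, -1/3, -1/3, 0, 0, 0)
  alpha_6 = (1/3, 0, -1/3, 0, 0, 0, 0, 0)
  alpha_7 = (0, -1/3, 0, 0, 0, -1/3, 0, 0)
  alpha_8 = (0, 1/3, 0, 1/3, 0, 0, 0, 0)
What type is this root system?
Compute the Cartan integers a_ij = 2(alpha_i, alpha_j)/(alpha_j, alpha_j); the resulting 8x8 Cartan matrix is
[[2, 0, -1, 0, -1, 0, 0, 0], [0, 2, 0, -1, 0, 0, 0, 0], [-1, 0, 2, 0, 0, -1, 0, 0], [0, -1, 0, 2, 0, 0, 0, -1], [-1, 0, 0, 0, 2, 0, 0, -1], [0, 0, -1, 0, 0, 2, 0, 0], [0, 0, 0, 0, 0, 0, 2, -1], [0, 0, 0, -1, -1, 0, -1, 2]].
All simple roots have the same length, so the diagram is simply laced. The associated Dynkin diagram is a chain of 7 nodes with one extra node attached to the third node from one end (E_8), so the type is E_8.

type E_8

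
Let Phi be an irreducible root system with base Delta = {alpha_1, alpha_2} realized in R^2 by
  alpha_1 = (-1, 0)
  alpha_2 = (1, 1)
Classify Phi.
type B_2

Compute the Cartan integers a_ij = 2(alpha_i, alpha_j)/(alpha_j, alpha_j); the resulting 2x2 Cartan matrix is
[[2, -1], [-2, 2]].
The roots have two lengths (squared-length ratio 2:1); the short ones are alpha_{1}. The associated Dynkin diagram is a chain of 2 nodes with a double edge at one end; the terminal node there is the unique short simple root (B_2), so the type is B_2 (the algebra so(5)).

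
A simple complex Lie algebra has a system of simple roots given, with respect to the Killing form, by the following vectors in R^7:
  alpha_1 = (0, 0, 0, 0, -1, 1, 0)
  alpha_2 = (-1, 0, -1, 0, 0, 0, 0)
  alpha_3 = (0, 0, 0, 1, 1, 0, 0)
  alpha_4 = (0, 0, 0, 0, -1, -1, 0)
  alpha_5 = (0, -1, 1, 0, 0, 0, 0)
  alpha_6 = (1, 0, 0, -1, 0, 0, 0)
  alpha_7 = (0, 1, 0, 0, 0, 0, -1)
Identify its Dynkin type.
D_7

Compute the Cartan integers a_ij = 2(alpha_i, alpha_j)/(alpha_j, alpha_j); the resulting 7x7 Cartan matrix is
[[2, 0, -1, 0, 0, 0, 0], [0, 2, 0, 0, -1, -1, 0], [-1, 0, 2, -1, 0, -1, 0], [0, 0, -1, 2, 0, 0, 0], [0, -1, 0, 0, 2, 0, -1], [0, -1, -1, 0, 0, 2, 0], [0, 0, 0, 0, -1, 0, 2]].
All simple roots have the same length, so the diagram is simply laced. The associated Dynkin diagram is a chain of 5 nodes with a fork of two nodes at one end (D_7), so the type is D_7 (the algebra so(14)).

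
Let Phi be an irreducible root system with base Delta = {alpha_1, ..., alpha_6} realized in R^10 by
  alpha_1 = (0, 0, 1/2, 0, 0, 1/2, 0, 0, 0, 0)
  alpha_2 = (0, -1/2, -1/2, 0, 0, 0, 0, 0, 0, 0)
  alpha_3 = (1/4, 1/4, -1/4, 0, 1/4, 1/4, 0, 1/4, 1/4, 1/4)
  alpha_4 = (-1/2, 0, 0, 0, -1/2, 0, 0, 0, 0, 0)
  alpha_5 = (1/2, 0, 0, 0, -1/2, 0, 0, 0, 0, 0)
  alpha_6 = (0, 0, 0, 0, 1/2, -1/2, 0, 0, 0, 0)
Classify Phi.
E_6

Compute the Cartan integers a_ij = 2(alpha_i, alpha_j)/(alpha_j, alpha_j); the resulting 6x6 Cartan matrix is
[[2, -1, 0, 0, 0, -1], [-1, 2, 0, 0, 0, 0], [0, 0, 2, -1, 0, 0], [0, 0, -1, 2, 0, -1], [0, 0, 0, 0, 2, -1], [-1, 0, 0, -1, -1, 2]].
All simple roots have the same length, so the diagram is simply laced. The associated Dynkin diagram is a chain of 5 nodes with one extra node attached to the third node from one end (E_6), so the type is E_6.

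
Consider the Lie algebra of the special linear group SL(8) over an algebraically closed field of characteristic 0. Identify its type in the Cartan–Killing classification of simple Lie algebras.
This is sl(8), which has dimension 8^2 - 1 = 63 and rank 8 - 1 = 7 (a Cartan subalgebra is the diagonal traceless matrices). In the classification of classical Lie algebras, the special linear algebra sl(n+1) has type A_n; here n = 7, so the Dynkin diagram is a chain of 7 nodes with single edges (A_7). Hence the type is A_7.

A7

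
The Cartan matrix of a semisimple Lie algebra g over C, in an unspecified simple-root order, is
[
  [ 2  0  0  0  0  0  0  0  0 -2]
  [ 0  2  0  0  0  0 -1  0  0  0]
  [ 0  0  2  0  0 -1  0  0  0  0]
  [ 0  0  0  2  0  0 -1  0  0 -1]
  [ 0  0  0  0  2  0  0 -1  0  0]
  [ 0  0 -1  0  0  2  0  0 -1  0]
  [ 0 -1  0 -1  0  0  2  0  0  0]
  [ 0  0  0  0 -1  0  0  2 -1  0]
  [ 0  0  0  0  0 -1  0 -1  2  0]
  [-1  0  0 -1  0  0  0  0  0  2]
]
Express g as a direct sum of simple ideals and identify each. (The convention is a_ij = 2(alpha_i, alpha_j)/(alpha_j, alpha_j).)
The diagram associated to this matrix has two connected components: the simple roots {alpha_3, alpha_5, alpha_6, alpha_8, alpha_9} form a chain of 5 nodes with single edges (A_5), and {alpha_1, alpha_2, alpha_4, alpha_7, alpha_10} form a chain of 5 nodes with a double edge at one end; the terminal node there is the unique long simple root (C_5). A semisimple Lie algebra decomposes uniquely as the direct sum of simple ideals, one per connected component of its Dynkin diagram, so g ≅ A_5 ⊕ C_5 (dimension 35 + 55 = 90).

A_5 (sl(6)) ⊕ C_5 (sp(10))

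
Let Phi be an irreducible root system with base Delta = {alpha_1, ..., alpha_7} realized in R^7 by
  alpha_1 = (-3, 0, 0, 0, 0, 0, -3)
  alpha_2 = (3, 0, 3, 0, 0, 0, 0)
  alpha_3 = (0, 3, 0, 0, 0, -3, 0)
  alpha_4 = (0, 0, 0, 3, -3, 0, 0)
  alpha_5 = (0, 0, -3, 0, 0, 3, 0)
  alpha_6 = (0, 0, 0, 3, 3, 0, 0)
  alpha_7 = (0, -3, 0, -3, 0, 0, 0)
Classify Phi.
D_7 (so(14))

Compute the Cartan integers a_ij = 2(alpha_i, alpha_j)/(alpha_j, alpha_j); the resulting 7x7 Cartan matrix is
[[2, -1, 0, 0, 0, 0, 0], [-1, 2, 0, 0, -1, 0, 0], [0, 0, 2, 0, -1, 0, -1], [0, 0, 0, 2, 0, 0, -1], [0, -1, -1, 0, 2, 0, 0], [0, 0, 0, 0, 0, 2, -1], [0, 0, -1, -1, 0, -1, 2]].
All simple roots have the same length, so the diagram is simply laced. The associated Dynkin diagram is a chain of 5 nodes with a fork of two nodes at one end (D_7), so the type is D_7 (the algebra so(14)).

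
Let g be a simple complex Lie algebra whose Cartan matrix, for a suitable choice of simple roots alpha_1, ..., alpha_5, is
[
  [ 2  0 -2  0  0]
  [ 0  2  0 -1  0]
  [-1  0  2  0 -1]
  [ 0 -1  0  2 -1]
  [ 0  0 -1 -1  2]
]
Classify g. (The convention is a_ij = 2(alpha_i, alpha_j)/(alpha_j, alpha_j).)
C5

The matrix has rank 5 with 2's on the diagonal. Reading the off-diagonal entries as Dynkin edges (a single edge where a_ij = a_ji = -1; a double or triple edge where a_ij * a_ji = 2 or 3), the diagram is a chain of 5 nodes with a double edge at one end; the terminal node there is the unique long simple root (C_5). One simple-root ordering that puts it in standard form is (alpha_2, alpha_4, alpha_5, alpha_3, alpha_1). So the algebra is type C_5, i.e. sp(10).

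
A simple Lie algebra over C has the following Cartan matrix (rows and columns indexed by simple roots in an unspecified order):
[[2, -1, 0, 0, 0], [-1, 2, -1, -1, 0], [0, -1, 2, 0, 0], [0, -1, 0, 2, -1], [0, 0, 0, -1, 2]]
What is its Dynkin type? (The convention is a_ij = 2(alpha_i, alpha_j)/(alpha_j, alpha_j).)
D_5 (so(10))

The matrix has rank 5 with 2's on the diagonal. Reading the off-diagonal entries as Dynkin edges (a single edge where a_ij = a_ji = -1; a double or triple edge where a_ij * a_ji = 2 or 3), the diagram is a chain of 3 nodes with a fork of two nodes at one end (D_5). One simple-root ordering that puts it in standard form is (alpha_5, alpha_4, alpha_2, alpha_3, alpha_1). So the algebra is type D_5, i.e. so(10).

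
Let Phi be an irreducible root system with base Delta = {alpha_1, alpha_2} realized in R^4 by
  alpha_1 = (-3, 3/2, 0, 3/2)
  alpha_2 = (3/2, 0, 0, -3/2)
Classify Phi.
type G_2

Compute the Cartan integers a_ij = 2(alpha_i, alpha_j)/(alpha_j, alpha_j); the resulting 2x2 Cartan matrix is
[[2, -3], [-1, 2]].
The roots have two lengths (squared-length ratio 3:1); the short ones are alpha_{2}. The associated Dynkin diagram is two nodes joined by a triple edge (G_2), so the type is G_2.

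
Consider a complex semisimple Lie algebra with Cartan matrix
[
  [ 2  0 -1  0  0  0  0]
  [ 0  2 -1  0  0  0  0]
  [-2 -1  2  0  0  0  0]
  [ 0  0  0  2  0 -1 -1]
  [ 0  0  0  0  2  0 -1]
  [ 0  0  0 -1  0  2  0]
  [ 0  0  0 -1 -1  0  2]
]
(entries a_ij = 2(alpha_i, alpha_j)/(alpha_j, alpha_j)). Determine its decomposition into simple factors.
A4 ⊕ B3

The diagram associated to this matrix has two connected components: the simple roots {alpha_4, alpha_5, alpha_6, alpha_7} form a chain of 4 nodes with single edges (A_4), and {alpha_1, alpha_2, alpha_3} form a chain of 3 nodes with a double edge at one end; the terminal node there is the unique short simple root (B_3). A semisimple Lie algebra decomposes uniquely as the direct sum of simple ideals, one per connected component of its Dynkin diagram, so g ≅ A_4 ⊕ B_3 (dimension 24 + 21 = 45).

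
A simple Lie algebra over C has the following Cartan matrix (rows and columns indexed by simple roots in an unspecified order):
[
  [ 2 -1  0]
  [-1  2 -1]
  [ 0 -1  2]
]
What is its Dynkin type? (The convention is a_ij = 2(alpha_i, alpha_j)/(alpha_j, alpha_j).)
The matrix has rank 3 with 2's on the diagonal. Reading the off-diagonal entries as Dynkin edges (a single edge where a_ij = a_ji = -1; a double or triple edge where a_ij * a_ji = 2 or 3), the diagram is a chain of 3 nodes with single edges (A_3). One simple-root ordering that puts it in standard form is (alpha_1, alpha_2, alpha_3). So the algebra is type A_3, i.e. sl(4).

type A_3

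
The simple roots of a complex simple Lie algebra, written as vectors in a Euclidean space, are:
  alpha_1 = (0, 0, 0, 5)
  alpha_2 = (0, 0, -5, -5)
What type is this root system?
type B_2

Compute the Cartan integers a_ij = 2(alpha_i, alpha_j)/(alpha_j, alpha_j); the resulting 2x2 Cartan matrix is
[[2, -1], [-2, 2]].
The roots have two lengths (squared-length ratio 2:1); the short ones are alpha_{1}. The associated Dynkin diagram is a chain of 2 nodes with a double edge at one end; the terminal node there is the unique short simple root (B_2), so the type is B_2 (the algebra so(5)).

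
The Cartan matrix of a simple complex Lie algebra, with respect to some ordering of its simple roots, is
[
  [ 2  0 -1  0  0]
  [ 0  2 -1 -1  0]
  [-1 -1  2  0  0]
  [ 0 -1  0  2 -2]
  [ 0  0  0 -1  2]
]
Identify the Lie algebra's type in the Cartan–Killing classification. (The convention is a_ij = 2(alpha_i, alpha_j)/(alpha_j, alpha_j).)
The matrix has rank 5 with 2's on the diagonal. Reading the off-diagonal entries as Dynkin edges (a single edge where a_ij = a_ji = -1; a double or triple edge where a_ij * a_ji = 2 or 3), the diagram is a chain of 5 nodes with a double edge at one end; the terminal node there is the unique short simple root (B_5). One simple-root ordering that puts it in standard form is (alpha_1, alpha_3, alpha_2, alpha_4, alpha_5). So the algebra is type B_5, i.e. so(11).

B_5 (so(11))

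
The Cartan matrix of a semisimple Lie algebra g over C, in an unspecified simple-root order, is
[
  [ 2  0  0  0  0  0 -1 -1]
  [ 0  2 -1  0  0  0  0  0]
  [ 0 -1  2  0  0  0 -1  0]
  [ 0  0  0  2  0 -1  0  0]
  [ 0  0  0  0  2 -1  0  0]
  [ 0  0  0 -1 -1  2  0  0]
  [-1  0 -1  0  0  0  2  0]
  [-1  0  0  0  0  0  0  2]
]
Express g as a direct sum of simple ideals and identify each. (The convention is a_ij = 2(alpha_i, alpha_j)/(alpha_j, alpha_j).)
type A_3 ⊕ type A_5

The diagram associated to this matrix has two connected components: the simple roots {alpha_4, alpha_5, alpha_6} form a chain of 3 nodes with single edges (A_3), and {alpha_1, alpha_2, alpha_3, alpha_7, alpha_8} form a chain of 5 nodes with single edges (A_5). A semisimple Lie algebra decomposes uniquely as the direct sum of simple ideals, one per connected component of its Dynkin diagram, so g ≅ A_3 ⊕ A_5 (dimension 15 + 35 = 50).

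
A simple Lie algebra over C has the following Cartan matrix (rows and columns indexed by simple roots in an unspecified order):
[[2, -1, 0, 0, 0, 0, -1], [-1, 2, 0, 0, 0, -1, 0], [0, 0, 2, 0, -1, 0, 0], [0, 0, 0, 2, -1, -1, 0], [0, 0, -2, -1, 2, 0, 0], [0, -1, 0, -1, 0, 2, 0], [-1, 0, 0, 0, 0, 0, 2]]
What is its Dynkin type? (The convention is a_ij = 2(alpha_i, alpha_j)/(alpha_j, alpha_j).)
The matrix has rank 7 with 2's on the diagonal. Reading the off-diagonal entries as Dynkin edges (a single edge where a_ij = a_ji = -1; a double or triple edge where a_ij * a_ji = 2 or 3), the diagram is a chain of 7 nodes with a double edge at one end; the terminal node there is the unique short simple root (B_7). One simple-root ordering that puts it in standard form is (alpha_7, alpha_1, alpha_2, alpha_6, alpha_4, alpha_5, alpha_3). So the algebra is type B_7, i.e. so(15).

type B_7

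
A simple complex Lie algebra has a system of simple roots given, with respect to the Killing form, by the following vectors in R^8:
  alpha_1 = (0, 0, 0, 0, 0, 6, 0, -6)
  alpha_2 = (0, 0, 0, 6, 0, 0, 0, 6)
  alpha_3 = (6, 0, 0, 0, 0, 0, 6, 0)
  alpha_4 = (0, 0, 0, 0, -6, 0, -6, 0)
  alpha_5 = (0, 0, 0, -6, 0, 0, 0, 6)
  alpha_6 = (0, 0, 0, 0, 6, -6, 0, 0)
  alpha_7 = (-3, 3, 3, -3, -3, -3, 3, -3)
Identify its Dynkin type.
Compute the Cartan integers a_ij = 2(alpha_i, alpha_j)/(alpha_j, alpha_j); the resulting 7x7 Cartan matrix is
[[2, -1, 0, 0, -1, -1, 0], [-1, 2, 0, 0, 0, 0, -1], [0, 0, 2, -1, 0, 0, 0], [0, 0, -1, 2, 0, -1, 0], [-1, 0, 0, 0, 2, 0, 0], [-1, 0, 0, -1, 0, 2, 0], [0, -1, 0, 0, 0, 0, 2]].
All simple roots have the same length, so the diagram is simply laced. The associated Dynkin diagram is a chain of 6 nodes with one extra node attached to the third node from one end (E_7), so the type is E_7.

E_7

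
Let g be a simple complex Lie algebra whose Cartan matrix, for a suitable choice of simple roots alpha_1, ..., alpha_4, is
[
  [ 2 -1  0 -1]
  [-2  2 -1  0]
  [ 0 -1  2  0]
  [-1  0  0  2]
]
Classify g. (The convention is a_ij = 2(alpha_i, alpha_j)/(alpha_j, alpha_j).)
The matrix has rank 4 with 2's on the diagonal. Reading the off-diagonal entries as Dynkin edges (a single edge where a_ij = a_ji = -1; a double or triple edge where a_ij * a_ji = 2 or 3), the diagram is a chain of 4 nodes with a double edge between the middle two (F_4). One simple-root ordering that puts it in standard form is (alpha_3, alpha_2, alpha_1, alpha_4). So the algebra is type F_4.

F_4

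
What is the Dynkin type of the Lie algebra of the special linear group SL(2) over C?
A1

This is sl(2), which has dimension 2^2 - 1 = 3 and rank 2 - 1 = 1 (a Cartan subalgebra is the diagonal traceless matrices). In the classification of classical Lie algebras, the special linear algebra sl(n+1) has type A_n; here n = 1, so the Dynkin diagram is a chain of 1 nodes with single edges (A_1). Hence the type is A_1.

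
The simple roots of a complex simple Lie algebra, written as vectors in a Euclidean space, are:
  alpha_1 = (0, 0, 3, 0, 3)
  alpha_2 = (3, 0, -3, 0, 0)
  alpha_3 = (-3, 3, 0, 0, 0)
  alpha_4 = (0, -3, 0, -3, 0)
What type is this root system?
A_4

Compute the Cartan integers a_ij = 2(alpha_i, alpha_j)/(alpha_j, alpha_j); the resulting 4x4 Cartan matrix is
[[2, -1, 0, 0], [-1, 2, -1, 0], [0, -1, 2, -1], [0, 0, -1, 2]].
All simple roots have the same length, so the diagram is simply laced. The associated Dynkin diagram is a chain of 4 nodes with single edges (A_4), so the type is A_4 (the algebra sl(5)).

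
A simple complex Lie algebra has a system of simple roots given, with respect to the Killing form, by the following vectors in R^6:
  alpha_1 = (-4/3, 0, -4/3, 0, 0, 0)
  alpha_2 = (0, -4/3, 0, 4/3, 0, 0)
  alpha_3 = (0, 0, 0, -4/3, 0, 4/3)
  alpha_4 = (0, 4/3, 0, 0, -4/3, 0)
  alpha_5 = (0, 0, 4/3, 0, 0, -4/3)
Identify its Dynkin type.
A_5 (sl(6))

Compute the Cartan integers a_ij = 2(alpha_i, alpha_j)/(alpha_j, alpha_j); the resulting 5x5 Cartan matrix is
[[2, 0, 0, 0, -1], [0, 2, -1, -1, 0], [0, -1, 2, 0, -1], [0, -1, 0, 2, 0], [-1, 0, -1, 0, 2]].
All simple roots have the same length, so the diagram is simply laced. The associated Dynkin diagram is a chain of 5 nodes with single edges (A_5), so the type is A_5 (the algebra sl(6)).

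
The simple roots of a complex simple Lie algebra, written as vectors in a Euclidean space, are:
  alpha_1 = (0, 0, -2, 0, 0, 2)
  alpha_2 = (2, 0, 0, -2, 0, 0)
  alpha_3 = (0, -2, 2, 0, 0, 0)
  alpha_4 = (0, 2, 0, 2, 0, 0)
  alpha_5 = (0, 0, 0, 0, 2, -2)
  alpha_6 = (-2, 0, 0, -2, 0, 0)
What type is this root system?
Compute the Cartan integers a_ij = 2(alpha_i, alpha_j)/(alpha_j, alpha_j); the resulting 6x6 Cartan matrix is
[[2, 0, -1, 0, -1, 0], [0, 2, 0, -1, 0, 0], [-1, 0, 2, -1, 0, 0], [0, -1, -1, 2, 0, -1], [-1, 0, 0, 0, 2, 0], [0, 0, 0, -1, 0, 2]].
All simple roots have the same length, so the diagram is simply laced. The associated Dynkin diagram is a chain of 4 nodes with a fork of two nodes at one end (D_6), so the type is D_6 (the algebra so(12)).

D_6 (so(12))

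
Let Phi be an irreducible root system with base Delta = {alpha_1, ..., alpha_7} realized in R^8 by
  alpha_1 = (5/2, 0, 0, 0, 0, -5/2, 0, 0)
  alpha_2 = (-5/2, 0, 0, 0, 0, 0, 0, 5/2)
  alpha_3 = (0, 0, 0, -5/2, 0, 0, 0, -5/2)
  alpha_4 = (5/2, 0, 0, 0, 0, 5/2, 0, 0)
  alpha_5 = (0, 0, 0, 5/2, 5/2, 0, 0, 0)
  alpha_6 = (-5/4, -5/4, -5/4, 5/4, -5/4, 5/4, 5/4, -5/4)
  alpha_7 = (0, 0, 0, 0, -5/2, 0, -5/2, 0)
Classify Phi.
E7

Compute the Cartan integers a_ij = 2(alpha_i, alpha_j)/(alpha_j, alpha_j); the resulting 7x7 Cartan matrix is
[[2, -1, 0, 0, 0, -1, 0], [-1, 2, -1, -1, 0, 0, 0], [0, -1, 2, 0, -1, 0, 0], [0, -1, 0, 2, 0, 0, 0], [0, 0, -1, 0, 2, 0, -1], [-1, 0, 0, 0, 0, 2, 0], [0, 0, 0, 0, -1, 0, 2]].
All simple roots have the same length, so the diagram is simply laced. The associated Dynkin diagram is a chain of 6 nodes with one extra node attached to the third node from one end (E_7), so the type is E_7.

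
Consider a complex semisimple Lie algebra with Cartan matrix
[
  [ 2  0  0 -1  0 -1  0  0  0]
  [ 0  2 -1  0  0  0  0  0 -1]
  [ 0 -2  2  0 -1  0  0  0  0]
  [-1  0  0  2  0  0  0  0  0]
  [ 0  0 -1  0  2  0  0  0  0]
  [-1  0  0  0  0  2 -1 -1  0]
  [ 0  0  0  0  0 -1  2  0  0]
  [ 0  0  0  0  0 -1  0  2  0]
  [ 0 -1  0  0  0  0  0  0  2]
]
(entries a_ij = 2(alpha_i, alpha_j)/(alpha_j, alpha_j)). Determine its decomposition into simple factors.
D_5 + F_4

The diagram associated to this matrix has two connected components: the simple roots {alpha_1, alpha_4, alpha_6, alpha_7, alpha_8} form a chain of 3 nodes with a fork of two nodes at one end (D_5), and {alpha_2, alpha_3, alpha_5, alpha_9} form a chain of 4 nodes with a double edge between the middle two (F_4). A semisimple Lie algebra decomposes uniquely as the direct sum of simple ideals, one per connected component of its Dynkin diagram, so g ≅ D_5 ⊕ F_4 (dimension 45 + 52 = 97).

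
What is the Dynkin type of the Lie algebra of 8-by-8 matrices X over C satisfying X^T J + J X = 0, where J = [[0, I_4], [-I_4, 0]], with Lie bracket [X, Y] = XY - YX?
C4

This is sp(8), which has dimension 8(8+1)/2 = 36 and rank 8/2 = 4. In the classification of classical Lie algebras, the symplectic algebra sp(2n) has type C_n; here n = 4, so the Dynkin diagram is a chain of 4 nodes with a double edge at one end; the terminal node there is the unique long simple root (C_4). Hence the type is C_4.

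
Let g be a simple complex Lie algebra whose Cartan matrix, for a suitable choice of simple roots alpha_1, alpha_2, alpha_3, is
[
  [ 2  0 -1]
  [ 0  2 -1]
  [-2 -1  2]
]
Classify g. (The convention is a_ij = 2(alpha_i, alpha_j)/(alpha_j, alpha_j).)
type B_3

The matrix has rank 3 with 2's on the diagonal. Reading the off-diagonal entries as Dynkin edges (a single edge where a_ij = a_ji = -1; a double or triple edge where a_ij * a_ji = 2 or 3), the diagram is a chain of 3 nodes with a double edge at one end; the terminal node there is the unique short simple root (B_3). One simple-root ordering that puts it in standard form is (alpha_2, alpha_3, alpha_1). So the algebra is type B_3, i.e. so(7).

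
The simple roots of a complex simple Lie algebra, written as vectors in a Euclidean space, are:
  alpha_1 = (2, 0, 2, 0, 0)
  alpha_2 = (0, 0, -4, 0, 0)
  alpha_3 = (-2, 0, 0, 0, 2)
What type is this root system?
Compute the Cartan integers a_ij = 2(alpha_i, alpha_j)/(alpha_j, alpha_j); the resulting 3x3 Cartan matrix is
[[2, -1, -1], [-2, 2, 0], [-1, 0, 2]].
The roots have two lengths (squared-length ratio 2:1); the short ones are alpha_{1,3}. The associated Dynkin diagram is a chain of 3 nodes with a double edge at one end; the terminal node there is the unique long simple root (C_3), so the type is C_3 (the algebra sp(6)).

type C_3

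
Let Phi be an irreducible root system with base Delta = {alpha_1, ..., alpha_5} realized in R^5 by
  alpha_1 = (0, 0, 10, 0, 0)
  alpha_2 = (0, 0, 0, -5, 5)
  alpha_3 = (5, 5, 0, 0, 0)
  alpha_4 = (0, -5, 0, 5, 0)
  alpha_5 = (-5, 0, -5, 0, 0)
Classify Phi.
Compute the Cartan integers a_ij = 2(alpha_i, alpha_j)/(alpha_j, alpha_j); the resulting 5x5 Cartan matrix is
[[2, 0, 0, 0, -2], [0, 2, 0, -1, 0], [0, 0, 2, -1, -1], [0, -1, -1, 2, 0], [-1, 0, -1, 0, 2]].
The roots have two lengths (squared-length ratio 2:1); the short ones are alpha_{2,3,4,5}. The associated Dynkin diagram is a chain of 5 nodes with a double edge at one end; the terminal node there is the unique long simple root (C_5), so the type is C_5 (the algebra sp(10)).

C_5 (sp(10))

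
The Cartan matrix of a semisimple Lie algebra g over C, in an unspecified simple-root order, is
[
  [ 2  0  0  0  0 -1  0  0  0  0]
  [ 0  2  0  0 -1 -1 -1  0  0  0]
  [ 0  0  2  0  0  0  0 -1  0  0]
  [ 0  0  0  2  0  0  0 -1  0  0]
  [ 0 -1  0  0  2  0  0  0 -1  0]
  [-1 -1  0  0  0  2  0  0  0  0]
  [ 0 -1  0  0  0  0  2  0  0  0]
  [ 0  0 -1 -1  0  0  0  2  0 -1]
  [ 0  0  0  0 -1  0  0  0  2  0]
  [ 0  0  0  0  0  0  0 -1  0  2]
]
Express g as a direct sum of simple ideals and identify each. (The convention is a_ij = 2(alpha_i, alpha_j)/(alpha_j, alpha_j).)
D_4 (so(8)) + E_6

The diagram associated to this matrix has two connected components: the simple roots {alpha_3, alpha_4, alpha_8, alpha_10} form a chain of 2 nodes with a fork of two nodes at one end (D_4), and {alpha_1, alpha_2, alpha_5, alpha_6, alpha_7, alpha_9} form a chain of 5 nodes with one extra node attached to the third node from one end (E_6). A semisimple Lie algebra decomposes uniquely as the direct sum of simple ideals, one per connected component of its Dynkin diagram, so g ≅ D_4 ⊕ E_6 (dimension 28 + 78 = 106).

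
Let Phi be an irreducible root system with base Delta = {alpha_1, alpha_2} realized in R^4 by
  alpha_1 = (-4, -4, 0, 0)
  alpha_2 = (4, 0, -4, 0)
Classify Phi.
A2

Compute the Cartan integers a_ij = 2(alpha_i, alpha_j)/(alpha_j, alpha_j); the resulting 2x2 Cartan matrix is
[[2, -1], [-1, 2]].
All simple roots have the same length, so the diagram is simply laced. The associated Dynkin diagram is a chain of 2 nodes with single edges (A_2), so the type is A_2 (the algebra sl(3)).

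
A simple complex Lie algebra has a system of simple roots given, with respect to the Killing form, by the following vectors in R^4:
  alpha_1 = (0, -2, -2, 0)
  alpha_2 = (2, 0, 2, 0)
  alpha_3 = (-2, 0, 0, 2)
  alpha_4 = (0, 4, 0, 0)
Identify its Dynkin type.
Compute the Cartan integers a_ij = 2(alpha_i, alpha_j)/(alpha_j, alpha_j); the resulting 4x4 Cartan matrix is
[[2, -1, 0, -1], [-1, 2, -1, 0], [0, -1, 2, 0], [-2, 0, 0, 2]].
The roots have two lengths (squared-length ratio 2:1); the short ones are alpha_{1,2,3}. The associated Dynkin diagram is a chain of 4 nodes with a double edge at one end; the terminal node there is the unique long simple root (C_4), so the type is C_4 (the algebra sp(8)).

C_4 (sp(8))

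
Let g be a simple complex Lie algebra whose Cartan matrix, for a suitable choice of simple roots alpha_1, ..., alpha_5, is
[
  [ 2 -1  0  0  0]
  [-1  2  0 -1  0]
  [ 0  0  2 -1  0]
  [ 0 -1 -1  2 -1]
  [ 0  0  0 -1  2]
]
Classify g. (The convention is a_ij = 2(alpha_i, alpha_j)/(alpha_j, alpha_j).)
D_5

The matrix has rank 5 with 2's on the diagonal. Reading the off-diagonal entries as Dynkin edges (a single edge where a_ij = a_ji = -1; a double or triple edge where a_ij * a_ji = 2 or 3), the diagram is a chain of 3 nodes with a fork of two nodes at one end (D_5). One simple-root ordering that puts it in standard form is (alpha_1, alpha_2, alpha_4, alpha_5, alpha_3). So the algebra is type D_5, i.e. so(10).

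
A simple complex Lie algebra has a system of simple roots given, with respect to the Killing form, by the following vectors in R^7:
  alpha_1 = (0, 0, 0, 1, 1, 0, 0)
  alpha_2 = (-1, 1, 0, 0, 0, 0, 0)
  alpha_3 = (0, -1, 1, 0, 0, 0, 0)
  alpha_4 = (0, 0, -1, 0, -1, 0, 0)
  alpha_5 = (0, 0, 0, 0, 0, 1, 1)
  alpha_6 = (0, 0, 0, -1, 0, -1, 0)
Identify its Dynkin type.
A_6 (sl(7))

Compute the Cartan integers a_ij = 2(alpha_i, alpha_j)/(alpha_j, alpha_j); the resulting 6x6 Cartan matrix is
[[2, 0, 0, -1, 0, -1], [0, 2, -1, 0, 0, 0], [0, -1, 2, -1, 0, 0], [-1, 0, -1, 2, 0, 0], [0, 0, 0, 0, 2, -1], [-1, 0, 0, 0, -1, 2]].
All simple roots have the same length, so the diagram is simply laced. The associated Dynkin diagram is a chain of 6 nodes with single edges (A_6), so the type is A_6 (the algebra sl(7)).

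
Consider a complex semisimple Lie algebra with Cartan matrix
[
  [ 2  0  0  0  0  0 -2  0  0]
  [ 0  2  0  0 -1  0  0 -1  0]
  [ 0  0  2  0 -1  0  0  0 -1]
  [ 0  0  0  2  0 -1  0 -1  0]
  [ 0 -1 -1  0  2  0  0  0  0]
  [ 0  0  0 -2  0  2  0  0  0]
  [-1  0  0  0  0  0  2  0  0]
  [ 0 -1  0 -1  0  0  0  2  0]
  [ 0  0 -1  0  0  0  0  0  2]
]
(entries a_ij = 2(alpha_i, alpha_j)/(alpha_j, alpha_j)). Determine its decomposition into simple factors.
The diagram associated to this matrix has two connected components: the simple roots {alpha_1, alpha_7} form a chain of 2 nodes with a double edge at one end; the terminal node there is the unique short simple root (B_2), and {alpha_2, alpha_3, alpha_4, alpha_5, alpha_6, alpha_8, alpha_9} form a chain of 7 nodes with a double edge at one end; the terminal node there is the unique long simple root (C_7). A semisimple Lie algebra decomposes uniquely as the direct sum of simple ideals, one per connected component of its Dynkin diagram, so g ≅ B_2 ⊕ C_7 (dimension 10 + 105 = 115).

B2 + C7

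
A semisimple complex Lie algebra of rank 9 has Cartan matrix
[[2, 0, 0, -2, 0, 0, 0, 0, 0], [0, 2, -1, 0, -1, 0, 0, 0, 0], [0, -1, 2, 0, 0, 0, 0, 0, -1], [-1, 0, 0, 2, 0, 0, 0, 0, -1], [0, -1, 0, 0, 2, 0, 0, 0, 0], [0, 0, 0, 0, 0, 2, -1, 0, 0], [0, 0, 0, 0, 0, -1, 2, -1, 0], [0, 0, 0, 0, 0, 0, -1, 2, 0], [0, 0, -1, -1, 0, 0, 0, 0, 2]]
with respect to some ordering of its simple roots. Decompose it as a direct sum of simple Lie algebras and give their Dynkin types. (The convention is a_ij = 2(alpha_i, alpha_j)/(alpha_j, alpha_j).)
The diagram associated to this matrix has two connected components: the simple roots {alpha_6, alpha_7, alpha_8} form a chain of 3 nodes with single edges (A_3), and {alpha_1, alpha_2, alpha_3, alpha_4, alpha_5, alpha_9} form a chain of 6 nodes with a double edge at one end; the terminal node there is the unique long simple root (C_6). A semisimple Lie algebra decomposes uniquely as the direct sum of simple ideals, one per connected component of its Dynkin diagram, so g ≅ A_3 ⊕ C_6 (dimension 15 + 78 = 93).

type A_3 + type C_6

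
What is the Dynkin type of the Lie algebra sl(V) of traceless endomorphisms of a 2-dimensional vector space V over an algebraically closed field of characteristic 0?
A_1 (sl(2))

This is sl(2), which has dimension 2^2 - 1 = 3 and rank 2 - 1 = 1 (a Cartan subalgebra is the diagonal traceless matrices). In the classification of classical Lie algebras, the special linear algebra sl(n+1) has type A_n; here n = 1, so the Dynkin diagram is a chain of 1 nodes with single edges (A_1). Hence the type is A_1.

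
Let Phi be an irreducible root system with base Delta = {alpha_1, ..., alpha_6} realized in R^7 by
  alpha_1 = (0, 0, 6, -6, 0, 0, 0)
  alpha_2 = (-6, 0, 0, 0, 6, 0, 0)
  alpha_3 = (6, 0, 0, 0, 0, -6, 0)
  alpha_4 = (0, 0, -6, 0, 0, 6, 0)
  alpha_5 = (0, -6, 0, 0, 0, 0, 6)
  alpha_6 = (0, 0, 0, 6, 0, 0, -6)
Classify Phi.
A6

Compute the Cartan integers a_ij = 2(alpha_i, alpha_j)/(alpha_j, alpha_j); the resulting 6x6 Cartan matrix is
[[2, 0, 0, -1, 0, -1], [0, 2, -1, 0, 0, 0], [0, -1, 2, -1, 0, 0], [-1, 0, -1, 2, 0, 0], [0, 0, 0, 0, 2, -1], [-1, 0, 0, 0, -1, 2]].
All simple roots have the same length, so the diagram is simply laced. The associated Dynkin diagram is a chain of 6 nodes with single edges (A_6), so the type is A_6 (the algebra sl(7)).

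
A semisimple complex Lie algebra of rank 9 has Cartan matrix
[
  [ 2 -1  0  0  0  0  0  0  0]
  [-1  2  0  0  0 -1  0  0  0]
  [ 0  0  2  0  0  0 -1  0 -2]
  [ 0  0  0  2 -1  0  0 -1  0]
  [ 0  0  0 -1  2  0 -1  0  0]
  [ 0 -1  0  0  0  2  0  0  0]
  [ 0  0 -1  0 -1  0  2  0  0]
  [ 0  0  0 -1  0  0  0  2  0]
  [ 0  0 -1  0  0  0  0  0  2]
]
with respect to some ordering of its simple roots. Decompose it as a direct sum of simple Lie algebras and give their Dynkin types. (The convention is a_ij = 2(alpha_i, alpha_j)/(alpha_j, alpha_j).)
A_3 (sl(4)) ⊕ B_6 (so(13))

The diagram associated to this matrix has two connected components: the simple roots {alpha_1, alpha_2, alpha_6} form a chain of 3 nodes with single edges (A_3), and {alpha_3, alpha_4, alpha_5, alpha_7, alpha_8, alpha_9} form a chain of 6 nodes with a double edge at one end; the terminal node there is the unique short simple root (B_6). A semisimple Lie algebra decomposes uniquely as the direct sum of simple ideals, one per connected component of its Dynkin diagram, so g ≅ A_3 ⊕ B_6 (dimension 15 + 78 = 93).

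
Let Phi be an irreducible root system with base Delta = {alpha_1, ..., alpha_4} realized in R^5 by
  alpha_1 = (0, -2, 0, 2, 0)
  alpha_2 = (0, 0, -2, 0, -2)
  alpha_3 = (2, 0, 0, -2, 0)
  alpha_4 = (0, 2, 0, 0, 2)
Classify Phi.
Compute the Cartan integers a_ij = 2(alpha_i, alpha_j)/(alpha_j, alpha_j); the resulting 4x4 Cartan matrix is
[[2, 0, -1, -1], [0, 2, 0, -1], [-1, 0, 2, 0], [-1, -1, 0, 2]].
All simple roots have the same length, so the diagram is simply laced. The associated Dynkin diagram is a chain of 4 nodes with single edges (A_4), so the type is A_4 (the algebra sl(5)).

type A_4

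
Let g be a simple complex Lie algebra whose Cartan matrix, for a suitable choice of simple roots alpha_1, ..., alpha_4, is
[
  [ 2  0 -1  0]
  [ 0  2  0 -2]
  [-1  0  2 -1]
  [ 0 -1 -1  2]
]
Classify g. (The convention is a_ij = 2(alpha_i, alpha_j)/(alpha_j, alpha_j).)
The matrix has rank 4 with 2's on the diagonal. Reading the off-diagonal entries as Dynkin edges (a single edge where a_ij = a_ji = -1; a double or triple edge where a_ij * a_ji = 2 or 3), the diagram is a chain of 4 nodes with a double edge at one end; the terminal node there is the unique long simple root (C_4). One simple-root ordering that puts it in standard form is (alpha_1, alpha_3, alpha_4, alpha_2). So the algebra is type C_4, i.e. sp(8).

C_4 (sp(8))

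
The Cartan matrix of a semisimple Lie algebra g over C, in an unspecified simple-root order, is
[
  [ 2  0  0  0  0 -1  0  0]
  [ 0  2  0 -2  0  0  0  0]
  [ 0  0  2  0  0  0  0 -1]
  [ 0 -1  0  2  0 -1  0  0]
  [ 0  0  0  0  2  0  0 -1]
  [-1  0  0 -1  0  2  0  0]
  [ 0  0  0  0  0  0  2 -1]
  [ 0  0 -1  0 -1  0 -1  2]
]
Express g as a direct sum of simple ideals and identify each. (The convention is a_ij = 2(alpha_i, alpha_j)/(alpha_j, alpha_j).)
C_4 (sp(8)) ⊕ D_4 (so(8))

The diagram associated to this matrix has two connected components: the simple roots {alpha_1, alpha_2, alpha_4, alpha_6} form a chain of 4 nodes with a double edge at one end; the terminal node there is the unique long simple root (C_4), and {alpha_3, alpha_5, alpha_7, alpha_8} form a chain of 2 nodes with a fork of two nodes at one end (D_4). A semisimple Lie algebra decomposes uniquely as the direct sum of simple ideals, one per connected component of its Dynkin diagram, so g ≅ C_4 ⊕ D_4 (dimension 36 + 28 = 64).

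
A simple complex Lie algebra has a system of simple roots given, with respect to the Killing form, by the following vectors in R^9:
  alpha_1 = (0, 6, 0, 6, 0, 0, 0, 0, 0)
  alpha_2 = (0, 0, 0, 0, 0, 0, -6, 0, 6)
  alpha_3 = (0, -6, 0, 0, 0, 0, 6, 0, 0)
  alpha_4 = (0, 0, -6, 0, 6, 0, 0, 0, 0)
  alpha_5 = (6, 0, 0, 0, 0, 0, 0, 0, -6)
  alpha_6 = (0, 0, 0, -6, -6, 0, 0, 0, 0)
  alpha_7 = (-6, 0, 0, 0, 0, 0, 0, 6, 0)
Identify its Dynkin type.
A_7 (sl(8))

Compute the Cartan integers a_ij = 2(alpha_i, alpha_j)/(alpha_j, alpha_j); the resulting 7x7 Cartan matrix is
[[2, 0, -1, 0, 0, -1, 0], [0, 2, -1, 0, -1, 0, 0], [-1, -1, 2, 0, 0, 0, 0], [0, 0, 0, 2, 0, -1, 0], [0, -1, 0, 0, 2, 0, -1], [-1, 0, 0, -1, 0, 2, 0], [0, 0, 0, 0, -1, 0, 2]].
All simple roots have the same length, so the diagram is simply laced. The associated Dynkin diagram is a chain of 7 nodes with single edges (A_7), so the type is A_7 (the algebra sl(8)).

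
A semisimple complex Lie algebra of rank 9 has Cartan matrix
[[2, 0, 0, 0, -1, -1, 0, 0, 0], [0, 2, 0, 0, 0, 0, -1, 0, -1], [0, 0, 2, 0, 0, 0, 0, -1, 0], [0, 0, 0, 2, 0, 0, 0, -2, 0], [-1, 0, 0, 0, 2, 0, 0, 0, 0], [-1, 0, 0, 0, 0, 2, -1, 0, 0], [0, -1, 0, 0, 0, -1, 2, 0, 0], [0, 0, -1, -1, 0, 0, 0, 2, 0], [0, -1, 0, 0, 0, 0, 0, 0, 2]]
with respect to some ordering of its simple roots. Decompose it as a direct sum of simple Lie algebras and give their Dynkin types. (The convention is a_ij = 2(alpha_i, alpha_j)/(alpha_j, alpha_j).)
A_6 (sl(7)) + C_3 (sp(6))

The diagram associated to this matrix has two connected components: the simple roots {alpha_1, alpha_2, alpha_5, alpha_6, alpha_7, alpha_9} form a chain of 6 nodes with single edges (A_6), and {alpha_3, alpha_4, alpha_8} form a chain of 3 nodes with a double edge at one end; the terminal node there is the unique long simple root (C_3). A semisimple Lie algebra decomposes uniquely as the direct sum of simple ideals, one per connected component of its Dynkin diagram, so g ≅ A_6 ⊕ C_3 (dimension 48 + 21 = 69).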